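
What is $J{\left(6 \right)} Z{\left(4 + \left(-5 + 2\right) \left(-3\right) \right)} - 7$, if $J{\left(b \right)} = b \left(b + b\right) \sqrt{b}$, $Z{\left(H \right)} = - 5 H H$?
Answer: $-7 - 60840 \sqrt{6} \approx -1.4903 \cdot 10^{5}$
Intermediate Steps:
$Z{\left(H \right)} = - 5 H^{2}$
$J{\left(b \right)} = 2 b^{\frac{5}{2}}$ ($J{\left(b \right)} = b 2 b \sqrt{b} = 2 b^{2} \sqrt{b} = 2 b^{\frac{5}{2}}$)
$J{\left(6 \right)} Z{\left(4 + \left(-5 + 2\right) \left(-3\right) \right)} - 7 = 2 \cdot 6^{\frac{5}{2}} \left(- 5 \left(4 + \left(-5 + 2\right) \left(-3\right)\right)^{2}\right) - 7 = 2 \cdot 36 \sqrt{6} \left(- 5 \left(4 - -9\right)^{2}\right) - 7 = 72 \sqrt{6} \left(- 5 \left(4 + 9\right)^{2}\right) - 7 = 72 \sqrt{6} \left(- 5 \cdot 13^{2}\right) - 7 = 72 \sqrt{6} \left(\left(-5\right) 169\right) - 7 = 72 \sqrt{6} \left(-845\right) - 7 = - 60840 \sqrt{6} - 7 = -7 - 60840 \sqrt{6}$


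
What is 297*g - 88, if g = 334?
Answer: 99110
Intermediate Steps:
297*g - 88 = 297*334 - 88 = 99198 - 88 = 99110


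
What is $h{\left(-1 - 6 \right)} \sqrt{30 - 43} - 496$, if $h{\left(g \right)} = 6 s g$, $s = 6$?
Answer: $-496 - 252 i \sqrt{13} \approx -496.0 - 908.6 i$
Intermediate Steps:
$h{\left(g \right)} = 36 g$ ($h{\left(g \right)} = 6 \cdot 6 g = 36 g$)
$h{\left(-1 - 6 \right)} \sqrt{30 - 43} - 496 = 36 \left(-1 - 6\right) \sqrt{30 - 43} - 496 = 36 \left(-1 - 6\right) \sqrt{-13} - 496 = 36 \left(-7\right) i \sqrt{13} - 496 = - 252 i \sqrt{13} - 496 = -496 - 252 i \sqrt{13}$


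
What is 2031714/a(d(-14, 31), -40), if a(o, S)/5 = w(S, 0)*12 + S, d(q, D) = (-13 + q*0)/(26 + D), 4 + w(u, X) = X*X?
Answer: -1015857/220 ≈ -4617.5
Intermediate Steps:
w(u, X) = -4 + X² (w(u, X) = -4 + X*X = -4 + X²)
d(q, D) = -13/(26 + D) (d(q, D) = (-13 + 0)/(26 + D) = -13/(26 + D))
a(o, S) = -240 + 5*S (a(o, S) = 5*((-4 + 0²)*12 + S) = 5*((-4 + 0)*12 + S) = 5*(-4*12 + S) = 5*(-48 + S) = -240 + 5*S)
2031714/a(d(-14, 31), -40) = 2031714/(-240 + 5*(-40)) = 2031714/(-240 - 200) = 2031714/(-440) = 2031714*(-1/440) = -1015857/220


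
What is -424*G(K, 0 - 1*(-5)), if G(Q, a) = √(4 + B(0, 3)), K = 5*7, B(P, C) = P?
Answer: -848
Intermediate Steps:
K = 35
G(Q, a) = 2 (G(Q, a) = √(4 + 0) = √4 = 2)
-424*G(K, 0 - 1*(-5)) = -424*2 = -848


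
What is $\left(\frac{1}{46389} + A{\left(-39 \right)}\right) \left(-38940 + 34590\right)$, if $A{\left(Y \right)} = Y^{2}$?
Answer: $- \frac{102308621500}{15463} \approx -6.6164 \cdot 10^{6}$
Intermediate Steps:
$\left(\frac{1}{46389} + A{\left(-39 \right)}\right) \left(-38940 + 34590\right) = \left(\frac{1}{46389} + \left(-39\right)^{2}\right) \left(-38940 + 34590\right) = \left(\frac{1}{46389} + 1521\right) \left(-4350\right) = \frac{70557670}{46389} \left(-4350\right) = - \frac{102308621500}{15463}$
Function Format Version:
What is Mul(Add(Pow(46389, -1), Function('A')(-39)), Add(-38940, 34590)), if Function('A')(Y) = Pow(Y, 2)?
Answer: Rational(-102308621500, 15463) ≈ -6.6164e+6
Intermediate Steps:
Mul(Add(Pow(46389, -1), Function('A')(-39)), Add(-38940, 34590)) = Mul(Add(Pow(46389, -1), Pow(-39, 2)), Add(-38940, 34590)) = Mul(Add(Rational(1, 46389), 1521), -4350) = Mul(Rational(70557670, 46389), -4350) = Rational(-102308621500, 15463)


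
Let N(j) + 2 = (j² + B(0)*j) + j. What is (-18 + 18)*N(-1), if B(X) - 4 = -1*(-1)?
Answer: 0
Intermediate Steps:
B(X) = 5 (B(X) = 4 - 1*(-1) = 4 + 1 = 5)
N(j) = -2 + j² + 6*j (N(j) = -2 + ((j² + 5*j) + j) = -2 + (j² + 6*j) = -2 + j² + 6*j)
(-18 + 18)*N(-1) = (-18 + 18)*(-2 + (-1)² + 6*(-1)) = 0*(-2 + 1 - 6) = 0*(-7) = 0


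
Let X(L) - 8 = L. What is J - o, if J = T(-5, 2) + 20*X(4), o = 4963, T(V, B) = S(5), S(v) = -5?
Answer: -4728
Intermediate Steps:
T(V, B) = -5
X(L) = 8 + L
J = 235 (J = -5 + 20*(8 + 4) = -5 + 20*12 = -5 + 240 = 235)
J - o = 235 - 1*4963 = 235 - 4963 = -4728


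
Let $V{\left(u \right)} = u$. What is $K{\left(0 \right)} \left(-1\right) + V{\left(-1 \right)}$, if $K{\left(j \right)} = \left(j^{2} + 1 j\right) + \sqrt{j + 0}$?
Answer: $-1$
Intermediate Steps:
$K{\left(j \right)} = j + \sqrt{j} + j^{2}$ ($K{\left(j \right)} = \left(j^{2} + j\right) + \sqrt{j} = \left(j + j^{2}\right) + \sqrt{j} = j + \sqrt{j} + j^{2}$)
$K{\left(0 \right)} \left(-1\right) + V{\left(-1 \right)} = \left(0 + \sqrt{0} + 0^{2}\right) \left(-1\right) - 1 = \left(0 + 0 + 0\right) \left(-1\right) - 1 = 0 \left(-1\right) - 1 = 0 - 1 = -1$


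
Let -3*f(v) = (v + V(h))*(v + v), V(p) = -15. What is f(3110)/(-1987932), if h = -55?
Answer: 4812725/1490949 ≈ 3.2280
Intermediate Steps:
f(v) = -2*v*(-15 + v)/3 (f(v) = -(v - 15)*(v + v)/3 = -(-15 + v)*2*v/3 = -2*v*(-15 + v)/3)
f(3110)/(-1987932) = ((⅔)*3110*(15 - 1*3110))/(-1987932) = ((⅔)*3110*(15 - 3110))*(-1/1987932) = ((⅔)*3110*(-3095))*(-1/1987932) = -19250900/3*(-1/1987932) = 4812725/1490949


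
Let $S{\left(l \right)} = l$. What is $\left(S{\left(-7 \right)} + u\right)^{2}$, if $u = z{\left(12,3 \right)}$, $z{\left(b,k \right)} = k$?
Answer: $16$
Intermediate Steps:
$u = 3$
$\left(S{\left(-7 \right)} + u\right)^{2} = \left(-7 + 3\right)^{2} = \left(-4\right)^{2} = 16$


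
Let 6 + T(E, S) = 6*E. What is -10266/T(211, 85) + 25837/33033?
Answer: -811011/110110 ≈ -7.3655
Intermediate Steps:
T(E, S) = -6 + 6*E
-10266/T(211, 85) + 25837/33033 = -10266/(-6 + 6*211) + 25837/33033 = -10266/(-6 + 1266) + 25837*(1/33033) = -10266/1260 + 3691/4719 = -10266*1/1260 + 3691/4719 = -1711/210 + 3691/4719 = -811011/110110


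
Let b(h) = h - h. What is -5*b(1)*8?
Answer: 0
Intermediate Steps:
b(h) = 0
-5*b(1)*8 = -5*0*8 = 0*8 = 0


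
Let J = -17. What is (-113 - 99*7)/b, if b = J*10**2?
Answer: 403/850 ≈ 0.47412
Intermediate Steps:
b = -1700 (b = -17*10**2 = -17*100 = -1700)
(-113 - 99*7)/b = (-113 - 99*7)/(-1700) = (-113 - 693)*(-1/1700) = -806*(-1/1700) = 403/850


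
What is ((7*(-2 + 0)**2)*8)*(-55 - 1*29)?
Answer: -18816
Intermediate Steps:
((7*(-2 + 0)**2)*8)*(-55 - 1*29) = ((7*(-2)**2)*8)*(-55 - 29) = ((7*4)*8)*(-84) = (28*8)*(-84) = 224*(-84) = -18816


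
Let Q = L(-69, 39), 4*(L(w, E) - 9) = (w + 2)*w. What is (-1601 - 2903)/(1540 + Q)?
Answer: -18016/10819 ≈ -1.6652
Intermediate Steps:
L(w, E) = 9 + w*(2 + w)/4 (L(w, E) = 9 + ((w + 2)*w)/4 = 9 + ((2 + w)*w)/4 = 9 + (w*(2 + w))/4 = 9 + w*(2 + w)/4)
Q = 4659/4 (Q = 9 + (1/2)*(-69) + (1/4)*(-69)**2 = 9 - 69/2 + (1/4)*4761 = 9 - 69/2 + 4761/4 = 4659/4 ≈ 1164.8)
(-1601 - 2903)/(1540 + Q) = (-1601 - 2903)/(1540 + 4659/4) = -4504/10819/4 = -4504*4/10819 = -18016/10819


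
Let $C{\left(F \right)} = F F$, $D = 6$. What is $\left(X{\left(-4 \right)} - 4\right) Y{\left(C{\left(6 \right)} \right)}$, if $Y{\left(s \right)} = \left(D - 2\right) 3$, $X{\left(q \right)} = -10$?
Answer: $-168$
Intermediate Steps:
$C{\left(F \right)} = F^{2}$
$Y{\left(s \right)} = 12$ ($Y{\left(s \right)} = \left(6 - 2\right) 3 = 4 \cdot 3 = 12$)
$\left(X{\left(-4 \right)} - 4\right) Y{\left(C{\left(6 \right)} \right)} = \left(-10 - 4\right) 12 = \left(-14\right) 12 = -168$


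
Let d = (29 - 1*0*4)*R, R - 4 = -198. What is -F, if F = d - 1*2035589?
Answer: 2041215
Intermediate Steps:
R = -194 (R = 4 - 198 = -194)
d = -5626 (d = (29 - 1*0*4)*(-194) = (29 + 0*4)*(-194) = (29 + 0)*(-194) = 29*(-194) = -5626)
F = -2041215 (F = -5626 - 1*2035589 = -5626 - 2035589 = -2041215)
-F = -1*(-2041215) = 2041215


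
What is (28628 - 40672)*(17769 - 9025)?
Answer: -105312736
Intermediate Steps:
(28628 - 40672)*(17769 - 9025) = -12044*8744 = -105312736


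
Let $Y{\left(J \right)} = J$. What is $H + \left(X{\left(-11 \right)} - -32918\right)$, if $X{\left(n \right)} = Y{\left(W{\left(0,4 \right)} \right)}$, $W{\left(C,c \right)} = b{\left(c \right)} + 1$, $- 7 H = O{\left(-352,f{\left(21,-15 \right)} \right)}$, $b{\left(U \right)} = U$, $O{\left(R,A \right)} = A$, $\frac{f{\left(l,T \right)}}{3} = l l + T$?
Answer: $\frac{229183}{7} \approx 32740.0$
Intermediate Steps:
$f{\left(l,T \right)} = 3 T + 3 l^{2}$ ($f{\left(l,T \right)} = 3 \left(l l + T\right) = 3 \left(l^{2} + T\right) = 3 \left(T + l^{2}\right) = 3 T + 3 l^{2}$)
$H = - \frac{1278}{7}$ ($H = - \frac{3 \left(-15\right) + 3 \cdot 21^{2}}{7} = - \frac{-45 + 3 \cdot 441}{7} = - \frac{-45 + 1323}{7} = \left(- \frac{1}{7}\right) 1278 = - \frac{1278}{7} \approx -182.57$)
$W{\left(C,c \right)} = 1 + c$ ($W{\left(C,c \right)} = c + 1 = 1 + c$)
$X{\left(n \right)} = 5$ ($X{\left(n \right)} = 1 + 4 = 5$)
$H + \left(X{\left(-11 \right)} - -32918\right) = - \frac{1278}{7} + \left(5 - -32918\right) = - \frac{1278}{7} + \left(5 + 32918\right) = - \frac{1278}{7} + 32923 = \frac{229183}{7}$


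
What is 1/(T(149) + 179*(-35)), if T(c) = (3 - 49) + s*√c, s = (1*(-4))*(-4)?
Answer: -6311/39790577 - 16*√149/39790577 ≈ -0.00016351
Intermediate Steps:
s = 16 (s = -4*(-4) = 16)
T(c) = -46 + 16*√c (T(c) = (3 - 49) + 16*√c = -46 + 16*√c)
1/(T(149) + 179*(-35)) = 1/((-46 + 16*√149) + 179*(-35)) = 1/((-46 + 16*√149) - 6265) = 1/(-6311 + 16*√149)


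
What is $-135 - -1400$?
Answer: $1265$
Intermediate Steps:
$-135 - -1400 = -135 + 1400 = 1265$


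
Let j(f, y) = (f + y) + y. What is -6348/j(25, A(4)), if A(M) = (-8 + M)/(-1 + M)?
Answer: -19044/67 ≈ -284.24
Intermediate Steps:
A(M) = (-8 + M)/(-1 + M)
j(f, y) = f + 2*y
-6348/j(25, A(4)) = -6348/(25 + 2*((-8 + 4)/(-1 + 4))) = -6348/(25 + 2*(-4/3)) = -6348/(25 - 8/3) = -6348/67/3 = -6348*3/67 = -19044/67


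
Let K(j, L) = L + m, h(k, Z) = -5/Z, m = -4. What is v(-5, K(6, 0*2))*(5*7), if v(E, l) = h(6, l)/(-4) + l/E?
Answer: 273/16 ≈ 17.063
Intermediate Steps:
K(j, L) = -4 + L (K(j, L) = L - 4 = -4 + L)
v(E, l) = 5/(4*l) + l/E (v(E, l) = -5/l/(-4) + l/E = -5/l*(-¼) + l/E = 5/(4*l) + l/E)
v(-5, K(6, 0*2))*(5*7) = (5/(4*(-4 + 0*2)) + (-4 + 0*2)/(-5))*(5*7) = (5/(4*(-4 + 0)) + (-4 + 0)*(-⅕))*35 = ((5/4)/(-4) - 4*(-⅕))*35 = ((5/4)*(-¼) + ⅘)*35 = (-5/16 + ⅘)*35 = (39/80)*35 = 273/16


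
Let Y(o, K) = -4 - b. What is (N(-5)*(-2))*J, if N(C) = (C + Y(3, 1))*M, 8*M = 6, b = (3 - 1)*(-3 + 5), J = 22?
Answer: 429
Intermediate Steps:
b = 4 (b = 2*2 = 4)
M = ¾ (M = (⅛)*6 = ¾ ≈ 0.75000)
Y(o, K) = -8 (Y(o, K) = -4 - 1*4 = -4 - 4 = -8)
N(C) = -6 + 3*C/4 (N(C) = (C - 8)*(¾) = (-8 + C)*(¾) = -6 + 3*C/4)
(N(-5)*(-2))*J = ((-6 + (¾)*(-5))*(-2))*22 = ((-6 - 15/4)*(-2))*22 = -39/4*(-2)*22 = (39/2)*22 = 429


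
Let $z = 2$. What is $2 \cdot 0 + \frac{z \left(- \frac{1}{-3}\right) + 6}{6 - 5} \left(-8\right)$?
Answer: $- \frac{160}{3} \approx -53.333$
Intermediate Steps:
$2 \cdot 0 + \frac{z \left(- \frac{1}{-3}\right) + 6}{6 - 5} \left(-8\right) = 2 \cdot 0 + \frac{2 \left(- \frac{1}{-3}\right) + 6}{6 - 5} \left(-8\right) = 0 + \frac{2 \left(\left(-1\right) \left(- \frac{1}{3}\right)\right) + 6}{1} \left(-8\right) = 0 + \left(2 \cdot \frac{1}{3} + 6\right) 1 \left(-8\right) = 0 + \left(\frac{2}{3} + 6\right) 1 \left(-8\right) = 0 + \frac{20}{3} \cdot 1 \left(-8\right) = 0 + \frac{20}{3} \left(-8\right) = 0 - \frac{160}{3} = - \frac{160}{3}$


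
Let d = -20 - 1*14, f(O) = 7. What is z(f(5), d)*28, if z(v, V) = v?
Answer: 196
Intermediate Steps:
d = -34 (d = -20 - 14 = -34)
z(f(5), d)*28 = 7*28 = 196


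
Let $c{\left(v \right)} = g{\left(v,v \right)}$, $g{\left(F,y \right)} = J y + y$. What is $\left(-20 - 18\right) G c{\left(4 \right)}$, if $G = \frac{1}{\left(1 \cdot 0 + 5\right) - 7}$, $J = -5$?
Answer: $-304$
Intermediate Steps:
$g{\left(F,y \right)} = - 4 y$ ($g{\left(F,y \right)} = - 5 y + y = - 4 y$)
$G = - \frac{1}{2}$ ($G = \frac{1}{\left(0 + 5\right) - 7} = \frac{1}{5 - 7} = \frac{1}{-2} = - \frac{1}{2} \approx -0.5$)
$c{\left(v \right)} = - 4 v$
$\left(-20 - 18\right) G c{\left(4 \right)} = \left(-20 - 18\right) \left(- \frac{1}{2}\right) \left(\left(-4\right) 4\right) = \left(-38\right) \left(- \frac{1}{2}\right) \left(-16\right) = 19 \left(-16\right) = -304$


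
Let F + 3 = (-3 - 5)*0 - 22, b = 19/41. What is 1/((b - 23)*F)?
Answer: 41/23100 ≈ 0.0017749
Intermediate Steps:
b = 19/41 (b = 19*(1/41) = 19/41 ≈ 0.46341)
F = -25 (F = -3 + ((-3 - 5)*0 - 22) = -3 + (-8*0 - 22) = -3 + (0 - 22) = -3 - 22 = -25)
1/((b - 23)*F) = 1/((19/41 - 23)*(-25)) = 1/(-924/41*(-25)) = 1/(23100/41) = 41/23100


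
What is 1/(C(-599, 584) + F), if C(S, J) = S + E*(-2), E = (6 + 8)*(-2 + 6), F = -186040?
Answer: -1/186751 ≈ -5.3547e-6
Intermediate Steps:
E = 56 (E = 14*4 = 56)
C(S, J) = -112 + S (C(S, J) = S + 56*(-2) = S - 112 = -112 + S)
1/(C(-599, 584) + F) = 1/((-112 - 599) - 186040) = 1/(-711 - 186040) = 1/(-186751) = -1/186751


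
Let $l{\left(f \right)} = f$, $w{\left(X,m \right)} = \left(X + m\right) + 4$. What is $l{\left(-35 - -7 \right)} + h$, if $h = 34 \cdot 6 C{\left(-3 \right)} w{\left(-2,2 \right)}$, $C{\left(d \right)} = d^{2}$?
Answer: $7316$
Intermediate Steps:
$w{\left(X,m \right)} = 4 + X + m$
$h = 7344$ ($h = 34 \cdot 6 \left(-3\right)^{2} \left(4 - 2 + 2\right) = 34 \cdot 6 \cdot 9 \cdot 4 = 34 \cdot 54 \cdot 4 = 34 \cdot 216 = 7344$)
$l{\left(-35 - -7 \right)} + h = \left(-35 - -7\right) + 7344 = \left(-35 + 7\right) + 7344 = -28 + 7344 = 7316$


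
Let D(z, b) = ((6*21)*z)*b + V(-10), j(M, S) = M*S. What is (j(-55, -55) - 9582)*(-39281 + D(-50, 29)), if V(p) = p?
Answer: 1455594987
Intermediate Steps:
D(z, b) = -10 + 126*b*z (D(z, b) = ((6*21)*z)*b - 10 = (126*z)*b - 10 = 126*b*z - 10 = -10 + 126*b*z)
(j(-55, -55) - 9582)*(-39281 + D(-50, 29)) = (-55*(-55) - 9582)*(-39281 + (-10 + 126*29*(-50))) = (3025 - 9582)*(-39281 + (-10 - 182700)) = -6557*(-39281 - 182710) = -6557*(-221991) = 1455594987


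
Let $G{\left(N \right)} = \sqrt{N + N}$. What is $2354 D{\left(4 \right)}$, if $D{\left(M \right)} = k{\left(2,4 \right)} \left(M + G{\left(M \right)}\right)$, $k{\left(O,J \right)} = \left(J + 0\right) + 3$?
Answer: $65912 + 32956 \sqrt{2} \approx 1.1252 \cdot 10^{5}$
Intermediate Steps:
$k{\left(O,J \right)} = 3 + J$ ($k{\left(O,J \right)} = J + 3 = 3 + J$)
$G{\left(N \right)} = \sqrt{2} \sqrt{N}$ ($G{\left(N \right)} = \sqrt{2 N} = \sqrt{2} \sqrt{N}$)
$D{\left(M \right)} = 7 M + 7 \sqrt{2} \sqrt{M}$ ($D{\left(M \right)} = \left(3 + 4\right) \left(M + \sqrt{2} \sqrt{M}\right) = 7 \left(M + \sqrt{2} \sqrt{M}\right) = 7 M + 7 \sqrt{2} \sqrt{M}$)
$2354 D{\left(4 \right)} = 2354 \left(7 \cdot 4 + 7 \sqrt{2} \sqrt{4}\right) = 2354 \left(28 + 7 \sqrt{2} \cdot 2\right) = 2354 \left(28 + 14 \sqrt{2}\right) = 65912 + 32956 \sqrt{2}$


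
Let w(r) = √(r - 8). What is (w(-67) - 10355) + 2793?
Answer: -7562 + 5*I*√3 ≈ -7562.0 + 8.6602*I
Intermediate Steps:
w(r) = √(-8 + r)
(w(-67) - 10355) + 2793 = (√(-8 - 67) - 10355) + 2793 = (√(-75) - 10355) + 2793 = (5*I*√3 - 10355) + 2793 = (-10355 + 5*I*√3) + 2793 = -7562 + 5*I*√3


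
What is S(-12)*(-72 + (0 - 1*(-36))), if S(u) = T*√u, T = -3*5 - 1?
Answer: 1152*I*√3 ≈ 1995.3*I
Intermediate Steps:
T = -16 (T = -15 - 1 = -16)
S(u) = -16*√u
S(-12)*(-72 + (0 - 1*(-36))) = (-32*I*√3)*(-72 + (0 - 1*(-36))) = (-32*I*√3)*(-72 + (0 + 36)) = (-32*I*√3)*(-72 + 36) = -32*I*√3*(-36) = 1152*I*√3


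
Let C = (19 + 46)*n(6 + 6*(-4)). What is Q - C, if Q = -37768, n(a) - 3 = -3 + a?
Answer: -36598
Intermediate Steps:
n(a) = a (n(a) = 3 + (-3 + a) = a)
C = -1170 (C = (19 + 46)*(6 + 6*(-4)) = 65*(6 - 24) = 65*(-18) = -1170)
Q - C = -37768 - 1*(-1170) = -37768 + 1170 = -36598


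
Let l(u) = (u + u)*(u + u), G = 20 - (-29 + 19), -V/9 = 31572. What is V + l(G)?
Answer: -280548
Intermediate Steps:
V = -284148 (V = -9*31572 = -284148)
G = 30 (G = 20 - 1*(-10) = 20 + 10 = 30)
l(u) = 4*u**2 (l(u) = (2*u)*(2*u) = 4*u**2)
V + l(G) = -284148 + 4*30**2 = -284148 + 4*900 = -284148 + 3600 = -280548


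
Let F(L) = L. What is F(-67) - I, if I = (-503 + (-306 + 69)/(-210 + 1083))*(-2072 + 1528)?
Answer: -79689385/291 ≈ -2.7385e+5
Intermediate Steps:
I = 79669888/291 (I = (-503 - 237/873)*(-544) = (-503 - 237*1/873)*(-544) = (-503 - 79/291)*(-544) = -146452/291*(-544) = 79669888/291 ≈ 2.7378e+5)
F(-67) - I = -67 - 1*79669888/291 = -67 - 79669888/291 = -79689385/291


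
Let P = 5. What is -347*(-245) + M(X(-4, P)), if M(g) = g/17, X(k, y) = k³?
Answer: 1445191/17 ≈ 85011.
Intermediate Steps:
M(g) = g/17 (M(g) = g*(1/17) = g/17)
-347*(-245) + M(X(-4, P)) = -347*(-245) + (1/17)*(-4)³ = 85015 + (1/17)*(-64) = 85015 - 64/17 = 1445191/17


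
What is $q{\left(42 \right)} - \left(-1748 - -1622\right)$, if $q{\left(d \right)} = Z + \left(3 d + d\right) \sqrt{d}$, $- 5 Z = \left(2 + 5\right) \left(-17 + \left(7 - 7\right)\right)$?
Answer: $\frac{749}{5} + 168 \sqrt{42} \approx 1238.6$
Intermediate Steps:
$Z = \frac{119}{5}$ ($Z = - \frac{\left(2 + 5\right) \left(-17 + \left(7 - 7\right)\right)}{5} = - \frac{7 \left(-17 + 0\right)}{5} = - \frac{7 \left(-17\right)}{5} = \left(- \frac{1}{5}\right) \left(-119\right) = \frac{119}{5} \approx 23.8$)
$q{\left(d \right)} = \frac{119}{5} + 4 d^{\frac{3}{2}}$ ($q{\left(d \right)} = \frac{119}{5} + \left(3 d + d\right) \sqrt{d} = \frac{119}{5} + 4 d \sqrt{d} = \frac{119}{5} + 4 d^{\frac{3}{2}}$)
$q{\left(42 \right)} - \left(-1748 - -1622\right) = \left(\frac{119}{5} + 4 \cdot 42^{\frac{3}{2}}\right) - \left(-1748 - -1622\right) = \left(\frac{119}{5} + 4 \cdot 42 \sqrt{42}\right) - \left(-1748 + 1622\right) = \left(\frac{119}{5} + 168 \sqrt{42}\right) - -126 = \left(\frac{119}{5} + 168 \sqrt{42}\right) + 126 = \frac{749}{5} + 168 \sqrt{42}$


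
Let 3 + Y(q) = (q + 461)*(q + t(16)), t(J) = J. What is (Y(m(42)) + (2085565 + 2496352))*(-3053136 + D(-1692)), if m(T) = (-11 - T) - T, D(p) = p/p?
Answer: -13900923655000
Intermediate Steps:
D(p) = 1
m(T) = -11 - 2*T
Y(q) = -3 + (16 + q)*(461 + q) (Y(q) = -3 + (q + 461)*(q + 16) = -3 + (461 + q)*(16 + q) = -3 + (16 + q)*(461 + q))
(Y(m(42)) + (2085565 + 2496352))*(-3053136 + D(-1692)) = ((7373 + (-11 - 2*42)**2 + 477*(-11 - 2*42)) + (2085565 + 2496352))*(-3053136 + 1) = ((7373 + (-11 - 84)**2 + 477*(-11 - 84)) + 4581917)*(-3053135) = ((7373 + (-95)**2 + 477*(-95)) + 4581917)*(-3053135) = ((7373 + 9025 - 45315) + 4581917)*(-3053135) = (-28917 + 4581917)*(-3053135) = 4553000*(-3053135) = -13900923655000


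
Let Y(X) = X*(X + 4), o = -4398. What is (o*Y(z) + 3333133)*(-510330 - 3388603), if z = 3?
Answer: -12635564593075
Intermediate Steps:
Y(X) = X*(4 + X)
(o*Y(z) + 3333133)*(-510330 - 3388603) = (-13194*(4 + 3) + 3333133)*(-510330 - 3388603) = (-13194*7 + 3333133)*(-3898933) = (-4398*21 + 3333133)*(-3898933) = (-92358 + 3333133)*(-3898933) = 3240775*(-3898933) = -12635564593075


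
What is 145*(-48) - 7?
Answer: -6967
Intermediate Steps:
145*(-48) - 7 = -6960 - 7 = -6967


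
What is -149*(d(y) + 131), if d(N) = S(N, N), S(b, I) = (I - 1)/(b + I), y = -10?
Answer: -392019/20 ≈ -19601.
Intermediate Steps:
S(b, I) = (-1 + I)/(I + b)
d(N) = (-1 + N)/(2*N) (d(N) = (-1 + N)/(N + N) = (-1 + N)/((2*N)) = (1/(2*N))*(-1 + N) = (-1 + N)/(2*N))
-149*(d(y) + 131) = -149*((1/2)*(-1 - 10)/(-10) + 131) = -149*((1/2)*(-1/10)*(-11) + 131) = -149*(11/20 + 131) = -149*2631/20 = -392019/20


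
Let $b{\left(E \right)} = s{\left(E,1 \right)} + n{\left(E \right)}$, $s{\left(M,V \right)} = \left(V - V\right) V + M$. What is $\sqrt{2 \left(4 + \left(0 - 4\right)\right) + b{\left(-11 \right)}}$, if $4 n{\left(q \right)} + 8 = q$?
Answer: $\frac{3 i \sqrt{7}}{2} \approx 3.9686 i$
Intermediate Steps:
$n{\left(q \right)} = -2 + \frac{q}{4}$
$s{\left(M,V \right)} = M$ ($s{\left(M,V \right)} = 0 V + M = 0 + M = M$)
$b{\left(E \right)} = -2 + \frac{5 E}{4}$ ($b{\left(E \right)} = E + \left(-2 + \frac{E}{4}\right) = -2 + \frac{5 E}{4}$)
$\sqrt{2 \left(4 + \left(0 - 4\right)\right) + b{\left(-11 \right)}} = \sqrt{2 \left(4 + \left(0 - 4\right)\right) + \left(-2 + \frac{5}{4} \left(-11\right)\right)} = \sqrt{2 \left(4 - 4\right) - \frac{63}{4}} = \sqrt{2 \cdot 0 - \frac{63}{4}} = \sqrt{0 - \frac{63}{4}} = \sqrt{- \frac{63}{4}} = \frac{3 i \sqrt{7}}{2}$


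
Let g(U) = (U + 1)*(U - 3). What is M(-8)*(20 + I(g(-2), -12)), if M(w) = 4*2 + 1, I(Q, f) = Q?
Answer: 225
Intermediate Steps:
g(U) = (1 + U)*(-3 + U)
M(w) = 9 (M(w) = 8 + 1 = 9)
M(-8)*(20 + I(g(-2), -12)) = 9*(20 + (-3 + (-2)² - 2*(-2))) = 9*(20 + (-3 + 4 + 4)) = 9*(20 + 5) = 9*25 = 225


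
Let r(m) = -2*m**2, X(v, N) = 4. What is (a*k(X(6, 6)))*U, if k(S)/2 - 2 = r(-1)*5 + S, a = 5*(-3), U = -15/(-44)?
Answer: 450/11 ≈ 40.909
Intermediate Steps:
U = 15/44 (U = -15*(-1/44) = 15/44 ≈ 0.34091)
a = -15
k(S) = -16 + 2*S (k(S) = 4 + 2*(-2*(-1)**2*5 + S) = 4 + 2*(-2*1*5 + S) = 4 + 2*(-2*5 + S) = 4 + 2*(-10 + S) = 4 + (-20 + 2*S) = -16 + 2*S)
(a*k(X(6, 6)))*U = -15*(-16 + 2*4)*(15/44) = -15*(-16 + 8)*(15/44) = -15*(-8)*(15/44) = 120*(15/44) = 450/11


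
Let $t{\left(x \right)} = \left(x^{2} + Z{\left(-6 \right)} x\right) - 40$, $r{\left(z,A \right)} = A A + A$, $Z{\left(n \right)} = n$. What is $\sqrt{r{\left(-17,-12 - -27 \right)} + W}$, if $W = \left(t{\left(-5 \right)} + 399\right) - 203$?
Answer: $\sqrt{451} \approx 21.237$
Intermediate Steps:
$r{\left(z,A \right)} = A + A^{2}$ ($r{\left(z,A \right)} = A^{2} + A = A + A^{2}$)
$t{\left(x \right)} = -40 + x^{2} - 6 x$ ($t{\left(x \right)} = \left(x^{2} - 6 x\right) - 40 = -40 + x^{2} - 6 x$)
$W = 211$ ($W = \left(\left(-40 + \left(-5\right)^{2} - -30\right) + 399\right) - 203 = \left(\left(-40 + 25 + 30\right) + 399\right) - 203 = \left(15 + 399\right) - 203 = 414 - 203 = 211$)
$\sqrt{r{\left(-17,-12 - -27 \right)} + W} = \sqrt{\left(-12 - -27\right) \left(1 - -15\right) + 211} = \sqrt{\left(-12 + 27\right) \left(1 + \left(-12 + 27\right)\right) + 211} = \sqrt{15 \left(1 + 15\right) + 211} = \sqrt{15 \cdot 16 + 211} = \sqrt{240 + 211} = \sqrt{451}$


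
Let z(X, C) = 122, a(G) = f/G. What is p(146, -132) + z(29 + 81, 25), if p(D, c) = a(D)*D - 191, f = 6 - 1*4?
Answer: -67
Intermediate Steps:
f = 2 (f = 6 - 4 = 2)
a(G) = 2/G
p(D, c) = -189 (p(D, c) = (2/D)*D - 191 = 2 - 191 = -189)
p(146, -132) + z(29 + 81, 25) = -189 + 122 = -67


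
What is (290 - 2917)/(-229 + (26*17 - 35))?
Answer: -2627/178 ≈ -14.758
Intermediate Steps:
(290 - 2917)/(-229 + (26*17 - 35)) = -2627/(-229 + (442 - 35)) = -2627/(-229 + 407) = -2627/178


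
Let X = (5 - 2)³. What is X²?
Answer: 729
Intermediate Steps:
X = 27 (X = 3³ = 27)
X² = 27² = 729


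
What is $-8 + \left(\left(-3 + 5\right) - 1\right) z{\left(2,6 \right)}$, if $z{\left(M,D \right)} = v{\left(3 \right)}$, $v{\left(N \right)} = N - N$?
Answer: $-8$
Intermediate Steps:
$v{\left(N \right)} = 0$
$z{\left(M,D \right)} = 0$
$-8 + \left(\left(-3 + 5\right) - 1\right) z{\left(2,6 \right)} = -8 + \left(\left(-3 + 5\right) - 1\right) 0 = -8 + \left(2 - 1\right) 0 = -8 + 1 \cdot 0 = -8 + 0 = -8$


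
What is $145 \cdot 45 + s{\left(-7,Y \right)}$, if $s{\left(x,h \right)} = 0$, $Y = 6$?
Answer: $6525$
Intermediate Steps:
$145 \cdot 45 + s{\left(-7,Y \right)} = 145 \cdot 45 + 0 = 6525 + 0 = 6525$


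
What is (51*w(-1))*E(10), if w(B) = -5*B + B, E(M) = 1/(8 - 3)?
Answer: 204/5 ≈ 40.800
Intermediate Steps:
E(M) = 1/5
w(B) = -4*B
(51*w(-1))*E(10) = (51*(-4*(-1)))*(1/5) = (51*4)*(1/5) = 204*(1/5) = 204/5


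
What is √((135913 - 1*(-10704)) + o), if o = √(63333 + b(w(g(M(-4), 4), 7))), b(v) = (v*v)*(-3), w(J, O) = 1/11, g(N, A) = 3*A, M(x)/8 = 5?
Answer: √(17740657 + 11*√7663290)/11 ≈ 383.23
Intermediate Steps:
M(x) = 40 (M(x) = 8*5 = 40)
w(J, O) = 1/11
b(v) = -3*v² (b(v) = v²*(-3) = -3*v²)
o = √7663290/11 (o = √(63333 - 3*(1/11)²) = √(63333 - 3*1/121) = √(63333 - 3/121) = √(7663290/121) = √7663290/11 ≈ 251.66)
√((135913 - 1*(-10704)) + o) = √((135913 - 1*(-10704)) + √7663290/11) = √((135913 + 10704) + √7663290/11) = √(146617 + √7663290/11)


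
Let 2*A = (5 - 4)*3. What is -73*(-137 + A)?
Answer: 19783/2 ≈ 9891.5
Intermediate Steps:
A = 3/2 (A = ((5 - 4)*3)/2 = (1*3)/2 = (1/2)*3 = 3/2 ≈ 1.5000)
-73*(-137 + A) = -73*(-137 + 3/2) = -73*(-271/2) = 19783/2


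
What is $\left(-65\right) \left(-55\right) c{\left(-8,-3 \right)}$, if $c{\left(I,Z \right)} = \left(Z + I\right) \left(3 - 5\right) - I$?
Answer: $107250$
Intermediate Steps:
$c{\left(I,Z \right)} = - 3 I - 2 Z$ ($c{\left(I,Z \right)} = \left(I + Z\right) \left(-2\right) - I = \left(- 2 I - 2 Z\right) - I = - 3 I - 2 Z$)
$\left(-65\right) \left(-55\right) c{\left(-8,-3 \right)} = \left(-65\right) \left(-55\right) \left(\left(-3\right) \left(-8\right) - -6\right) = 3575 \left(24 + 6\right) = 3575 \cdot 30 = 107250$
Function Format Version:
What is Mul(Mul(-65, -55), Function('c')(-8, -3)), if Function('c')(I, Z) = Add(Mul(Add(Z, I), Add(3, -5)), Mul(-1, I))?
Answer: 107250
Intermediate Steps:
Function('c')(I, Z) = Add(Mul(-3, I), Mul(-2, Z)) (Function('c')(I, Z) = Add(Mul(Add(I, Z), -2), Mul(-1, I)) = Add(Add(Mul(-2, I), Mul(-2, Z)), Mul(-1, I)) = Add(Mul(-3, I), Mul(-2, Z)))
Mul(Mul(-65, -55), Function('c')(-8, -3)) = Mul(Mul(-65, -55), Add(Mul(-3, -8), Mul(-2, -3))) = Mul(3575, Add(24, 6)) = Mul(3575, 30) = 107250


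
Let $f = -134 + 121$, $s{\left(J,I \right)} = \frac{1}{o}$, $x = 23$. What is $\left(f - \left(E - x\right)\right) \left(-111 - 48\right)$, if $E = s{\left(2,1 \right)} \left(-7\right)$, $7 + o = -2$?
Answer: $- \frac{4399}{3} \approx -1466.3$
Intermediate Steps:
$o = -9$ ($o = -7 - 2 = -9$)
$s{\left(J,I \right)} = - \frac{1}{9}$ ($s{\left(J,I \right)} = \frac{1}{-9} = - \frac{1}{9}$)
$f = -13$
$E = \frac{7}{9}$ ($E = \left(- \frac{1}{9}\right) \left(-7\right) = \frac{7}{9} \approx 0.77778$)
$\left(f - \left(E - x\right)\right) \left(-111 - 48\right) = \left(-13 + \left(23 - \frac{7}{9}\right)\right) \left(-111 - 48\right) = \left(-13 + \left(23 - \frac{7}{9}\right)\right) \left(-159\right) = \left(-13 + \frac{200}{9}\right) \left(-159\right) = \frac{83}{9} \left(-159\right) = - \frac{4399}{3}$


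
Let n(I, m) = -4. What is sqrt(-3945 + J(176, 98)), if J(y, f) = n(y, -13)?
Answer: I*sqrt(3949) ≈ 62.841*I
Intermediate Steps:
J(y, f) = -4
sqrt(-3945 + J(176, 98)) = sqrt(-3945 - 4) = sqrt(-3949) = I*sqrt(3949)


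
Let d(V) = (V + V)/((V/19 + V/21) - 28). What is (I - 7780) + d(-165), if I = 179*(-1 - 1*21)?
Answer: -34686771/2962 ≈ -11711.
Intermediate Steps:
d(V) = 2*V/(-28 + 40*V/399) (d(V) = (2*V)/((V*(1/19) + V*(1/21)) - 28) = (2*V)/((V/19 + V/21) - 28) = (2*V)/(40*V/399 - 28) = (2*V)/(-28 + 40*V/399) = 2*V/(-28 + 40*V/399))
I = -3938 (I = 179*(-1 - 21) = 179*(-22) = -3938)
(I - 7780) + d(-165) = (-3938 - 7780) + (399/2)*(-165)/(-2793 + 10*(-165)) = -11718 + (399/2)*(-165)/(-2793 - 1650) = -11718 + (399/2)*(-165)/(-4443) = -11718 + (399/2)*(-165)*(-1/4443) = -11718 + 21945/2962 = -34686771/2962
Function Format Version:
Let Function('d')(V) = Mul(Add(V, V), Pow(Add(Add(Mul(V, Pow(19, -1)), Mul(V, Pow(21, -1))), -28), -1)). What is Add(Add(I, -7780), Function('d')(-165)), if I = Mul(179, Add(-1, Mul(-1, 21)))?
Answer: Rational(-34686771, 2962) ≈ -11711.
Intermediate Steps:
Function('d')(V) = Mul(2, V, Pow(Add(-28, Mul(Rational(40, 399), V)), -1)) (Function('d')(V) = Mul(Mul(2, V), Pow(Add(Add(Mul(V, Rational(1, 19)), Mul(V, Rational(1, 21))), -28), -1)) = Mul(Mul(2, V), Pow(Add(Add(Mul(Rational(1, 19), V), Mul(Rational(1, 21), V)), -28), -1)) = Mul(Mul(2, V), Pow(Add(Mul(Rational(40, 399), V), -28), -1)) = Mul(Mul(2, V), Pow(Add(-28, Mul(Rational(40, 399), V)), -1)) = Mul(2, V, Pow(Add(-28, Mul(Rational(40, 399), V)), -1)))
I = -3938 (I = Mul(179, Add(-1, -21)) = Mul(179, -22) = -3938)
Add(Add(I, -7780), Function('d')(-165)) = Add(Add(-3938, -7780), Mul(Rational(399, 2), -165, Pow(Add(-2793, Mul(10, -165)), -1))) = Add(-11718, Mul(Rational(399, 2), -165, Pow(Add(-2793, -1650), -1))) = Add(-11718, Mul(Rational(399, 2), -165, Pow(-4443, -1))) = Add(-11718, Mul(Rational(399, 2), -165, Rational(-1, 4443))) = Add(-11718, Rational(21945, 2962)) = Rational(-34686771, 2962)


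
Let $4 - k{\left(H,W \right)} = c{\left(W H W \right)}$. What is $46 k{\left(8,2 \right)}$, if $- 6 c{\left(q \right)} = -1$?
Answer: $\frac{529}{3} \approx 176.33$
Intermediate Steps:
$c{\left(q \right)} = \frac{1}{6}$ ($c{\left(q \right)} = \left(- \frac{1}{6}\right) \left(-1\right) = \frac{1}{6}$)
$k{\left(H,W \right)} = \frac{23}{6}$ ($k{\left(H,W \right)} = 4 - \frac{1}{6} = \frac{23}{6}$)
$46 k{\left(8,2 \right)} = 46 \cdot \frac{23}{6} = \frac{529}{3}$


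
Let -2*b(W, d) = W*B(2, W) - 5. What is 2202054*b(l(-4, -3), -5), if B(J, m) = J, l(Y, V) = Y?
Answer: 14313351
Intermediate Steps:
b(W, d) = 5/2 - W (b(W, d) = -(W*2 - 5)/2 = -(2*W - 5)/2 = -(-5 + 2*W)/2 = 5/2 - W)
2202054*b(l(-4, -3), -5) = 2202054*(5/2 - 1*(-4)) = 2202054*(5/2 + 4) = 2202054*(13/2) = 14313351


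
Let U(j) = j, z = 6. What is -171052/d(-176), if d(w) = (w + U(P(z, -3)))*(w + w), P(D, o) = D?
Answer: -42763/14960 ≈ -2.8585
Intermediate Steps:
d(w) = 2*w*(6 + w) (d(w) = (w + 6)*(w + w) = (6 + w)*(2*w) = 2*w*(6 + w))
-171052/d(-176) = -171052*(-1/(352*(6 - 176))) = -171052/(2*(-176)*(-170)) = -171052/59840 = -171052*1/59840 = -42763/14960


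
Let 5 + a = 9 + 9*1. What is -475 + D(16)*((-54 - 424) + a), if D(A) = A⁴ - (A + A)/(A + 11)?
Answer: -274267475/9 ≈ -3.0474e+7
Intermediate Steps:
a = 13 (a = -5 + (9 + 9*1) = -5 + (9 + 9) = -5 + 18 = 13)
D(A) = A⁴ - 2*A/(11 + A)
-475 + D(16)*((-54 - 424) + a) = -475 + (16*(-2 + 16⁴ + 11*16³)/(11 + 16))*((-54 - 424) + 13) = -475 + (16*(-2 + 65536 + 11*4096)/27)*(-478 + 13) = -475 + (16*(1/27)*(-2 + 65536 + 45056))*(-465) = -475 + (16*(1/27)*110590)*(-465) = -475 + (1769440/27)*(-465) = -475 - 274263200/9 = -274267475/9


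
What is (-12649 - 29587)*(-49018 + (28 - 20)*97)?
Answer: 2037549112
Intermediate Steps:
(-12649 - 29587)*(-49018 + (28 - 20)*97) = -42236*(-49018 + 8*97) = -42236*(-49018 + 776) = -42236*(-48242) = 2037549112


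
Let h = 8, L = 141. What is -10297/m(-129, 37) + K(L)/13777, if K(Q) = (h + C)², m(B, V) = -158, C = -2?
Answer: 141867457/2176766 ≈ 65.173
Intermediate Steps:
K(Q) = 36 (K(Q) = (8 - 2)² = 6² = 36)
-10297/m(-129, 37) + K(L)/13777 = -10297/(-158) + 36/13777 = -10297*(-1/158) + 36*(1/13777) = 10297/158 + 36/13777 = 141867457/2176766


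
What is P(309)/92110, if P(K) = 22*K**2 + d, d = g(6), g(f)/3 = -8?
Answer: 1050279/46055 ≈ 22.805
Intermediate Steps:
g(f) = -24 (g(f) = 3*(-8) = -24)
d = -24
P(K) = -24 + 22*K**2 (P(K) = 22*K**2 - 24 = -24 + 22*K**2)
P(309)/92110 = (-24 + 22*309**2)/92110 = (-24 + 22*95481)*(1/92110) = (-24 + 2100582)*(1/92110) = 2100558*(1/92110) = 1050279/46055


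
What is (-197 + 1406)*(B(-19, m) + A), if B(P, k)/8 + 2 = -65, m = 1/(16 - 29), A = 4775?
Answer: 5124951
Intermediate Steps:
m = -1/13 (m = 1/(-13) = -1/13 ≈ -0.076923)
B(P, k) = -536 (B(P, k) = -16 + 8*(-65) = -16 - 520 = -536)
(-197 + 1406)*(B(-19, m) + A) = (-197 + 1406)*(-536 + 4775) = 1209*4239 = 5124951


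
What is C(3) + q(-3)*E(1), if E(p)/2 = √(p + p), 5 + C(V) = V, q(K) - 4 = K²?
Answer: -2 + 26*√2 ≈ 34.770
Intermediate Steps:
q(K) = 4 + K²
C(V) = -5 + V
E(p) = 2*√2*√p (E(p) = 2*√(p + p) = 2*√(2*p) = 2*(√2*√p) = 2*√2*√p)
C(3) + q(-3)*E(1) = (-5 + 3) + (4 + (-3)²)*(2*√2*√1) = -2 + (4 + 9)*(2*√2*1) = -2 + 13*(2*√2) = -2 + 26*√2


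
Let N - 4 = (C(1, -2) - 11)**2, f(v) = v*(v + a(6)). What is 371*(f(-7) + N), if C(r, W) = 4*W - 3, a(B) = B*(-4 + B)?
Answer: 168063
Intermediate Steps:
f(v) = v*(12 + v) (f(v) = v*(v + 6*(-4 + 6)) = v*(v + 6*2) = v*(v + 12) = v*(12 + v))
C(r, W) = -3 + 4*W
N = 488 (N = 4 + ((-3 + 4*(-2)) - 11)**2 = 4 + ((-3 - 8) - 11)**2 = 4 + (-11 - 11)**2 = 4 + (-22)**2 = 4 + 484 = 488)
371*(f(-7) + N) = 371*(-7*(12 - 7) + 488) = 371*(-7*5 + 488) = 371*(-35 + 488) = 371*453 = 168063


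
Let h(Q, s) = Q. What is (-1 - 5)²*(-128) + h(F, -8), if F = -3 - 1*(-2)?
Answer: -4609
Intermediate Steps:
F = -1 (F = -3 + 2 = -1)
(-1 - 5)²*(-128) + h(F, -8) = (-1 - 5)²*(-128) - 1 = (-6)²*(-128) - 1 = 36*(-128) - 1 = -4608 - 1 = -4609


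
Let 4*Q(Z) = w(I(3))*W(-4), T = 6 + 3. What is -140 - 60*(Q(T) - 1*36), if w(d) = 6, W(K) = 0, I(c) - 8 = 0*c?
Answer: 2020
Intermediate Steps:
I(c) = 8 (I(c) = 8 + 0*c = 8 + 0 = 8)
T = 9
Q(Z) = 0 (Q(Z) = (6*0)/4 = (¼)*0 = 0)
-140 - 60*(Q(T) - 1*36) = -140 - 60*(0 - 1*36) = -140 - 60*(0 - 36) = -140 - 60*(-36) = -140 + 2160 = 2020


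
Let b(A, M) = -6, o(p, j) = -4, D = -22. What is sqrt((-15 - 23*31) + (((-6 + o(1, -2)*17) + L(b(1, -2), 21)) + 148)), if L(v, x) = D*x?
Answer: 6*I*sqrt(31) ≈ 33.407*I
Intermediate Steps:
L(v, x) = -22*x
sqrt((-15 - 23*31) + (((-6 + o(1, -2)*17) + L(b(1, -2), 21)) + 148)) = sqrt((-15 - 23*31) + (((-6 - 4*17) - 22*21) + 148)) = sqrt((-15 - 713) + (((-6 - 68) - 462) + 148)) = sqrt(-728 + ((-74 - 462) + 148)) = sqrt(-728 + (-536 + 148)) = sqrt(-728 - 388) = sqrt(-1116) = 6*I*sqrt(31)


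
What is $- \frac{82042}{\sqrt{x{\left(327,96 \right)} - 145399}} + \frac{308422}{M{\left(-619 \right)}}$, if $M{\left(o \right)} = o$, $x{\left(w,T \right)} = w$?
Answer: $- \frac{308422}{619} + \frac{41021 i \sqrt{9067}}{18134} \approx -498.26 + 215.4 i$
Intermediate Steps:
$- \frac{82042}{\sqrt{x{\left(327,96 \right)} - 145399}} + \frac{308422}{M{\left(-619 \right)}} = - \frac{82042}{\sqrt{327 - 145399}} + \frac{308422}{-619} = - \frac{82042}{\sqrt{-145072}} + 308422 \left(- \frac{1}{619}\right) = - \frac{82042}{4 i \sqrt{9067}} - \frac{308422}{619} = - 82042 \left(- \frac{i \sqrt{9067}}{36268}\right) - \frac{308422}{619} = \frac{41021 i \sqrt{9067}}{18134} - \frac{308422}{619} = - \frac{308422}{619} + \frac{41021 i \sqrt{9067}}{18134}$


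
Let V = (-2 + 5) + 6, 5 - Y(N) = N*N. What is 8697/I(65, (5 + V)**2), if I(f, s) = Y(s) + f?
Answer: -2899/12782 ≈ -0.22680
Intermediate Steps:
Y(N) = 5 - N**2 (Y(N) = 5 - N*N = 5 - N**2)
V = 9 (V = 3 + 6 = 9)
I(f, s) = 5 + f - s**2 (I(f, s) = (5 - s**2) + f = 5 + f - s**2)
8697/I(65, (5 + V)**2) = 8697/(5 + 65 - ((5 + 9)**2)**2) = 8697/(5 + 65 - (14**2)**2) = 8697/(5 + 65 - 1*196**2) = 8697/(5 + 65 - 1*38416) = 8697/(5 + 65 - 38416) = 8697/(-38346) = 8697*(-1/38346) = -2899/12782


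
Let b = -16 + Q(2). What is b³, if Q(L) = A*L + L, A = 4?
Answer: -216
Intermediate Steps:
Q(L) = 5*L (Q(L) = 4*L + L = 5*L)
b = -6 (b = -16 + 5*2 = -16 + 10 = -6)
b³ = (-6)³ = -216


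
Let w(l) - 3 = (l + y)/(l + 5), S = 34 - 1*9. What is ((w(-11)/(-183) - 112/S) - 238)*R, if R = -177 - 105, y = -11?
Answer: 312882572/4575 ≈ 68390.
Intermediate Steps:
S = 25 (S = 34 - 9 = 25)
w(l) = 3 + (-11 + l)/(5 + l) (w(l) = 3 + (l - 11)/(l + 5) = 3 + (-11 + l)/(5 + l))
R = -282
((w(-11)/(-183) - 112/S) - 238)*R = (((4*(1 - 11)/(5 - 11))/(-183) - 112/25) - 238)*(-282) = (((4*(-10)/(-6))*(-1/183) - 112*1/25) - 238)*(-282) = (((4*(-⅙)*(-10))*(-1/183) - 112/25) - 238)*(-282) = (((20/3)*(-1/183) - 112/25) - 238)*(-282) = ((-20/549 - 112/25) - 238)*(-282) = (-61988/13725 - 238)*(-282) = -3328538/13725*(-282) = 312882572/4575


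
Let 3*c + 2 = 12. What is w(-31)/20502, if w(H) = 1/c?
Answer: 1/68340 ≈ 1.4633e-5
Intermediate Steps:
c = 10/3 (c = -⅔ + (⅓)*12 = -⅔ + 4 = 10/3 ≈ 3.3333)
w(H) = 3/10 (w(H) = 1/(10/3) = 3/10)
w(-31)/20502 = (3/10)/20502 = (3/10)*(1/20502) = 1/68340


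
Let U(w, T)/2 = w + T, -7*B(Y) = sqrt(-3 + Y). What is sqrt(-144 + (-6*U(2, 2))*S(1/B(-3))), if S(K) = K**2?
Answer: 2*sqrt(62) ≈ 15.748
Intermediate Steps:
B(Y) = -sqrt(-3 + Y)/7
U(w, T) = 2*T + 2*w (U(w, T) = 2*(w + T) = 2*(T + w) = 2*T + 2*w)
sqrt(-144 + (-6*U(2, 2))*S(1/B(-3))) = sqrt(-144 + (-6*(2*2 + 2*2))*(1/(-sqrt(-3 - 3)/7))**2) = sqrt(-144 + (-6*(4 + 4))*(1/(-I*sqrt(6)/7))**2) = sqrt(-144 + (-6*8)*(1/(-I*sqrt(6)/7))**2) = sqrt(-144 - 48*(1/(-I*sqrt(6)/7))**2) = sqrt(-144 - 48*(7*I*sqrt(6)/6)**2) = sqrt(-144 - 48*(-49/6)) = sqrt(-144 + 392) = sqrt(248) = 2*sqrt(62)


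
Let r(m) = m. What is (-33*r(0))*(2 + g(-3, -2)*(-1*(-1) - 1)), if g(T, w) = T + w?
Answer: 0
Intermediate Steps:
(-33*r(0))*(2 + g(-3, -2)*(-1*(-1) - 1)) = (-33*0)*(2 + (-3 - 2)*(-1*(-1) - 1)) = 0*(2 - 5*(1 - 1)) = 0*(2 - 5*0) = 0*(2 + 0) = 0*2 = 0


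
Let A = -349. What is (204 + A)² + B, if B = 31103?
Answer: 52128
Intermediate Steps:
(204 + A)² + B = (204 - 349)² + 31103 = (-145)² + 31103 = 21025 + 31103 = 52128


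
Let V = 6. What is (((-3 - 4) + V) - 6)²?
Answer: 49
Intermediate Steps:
(((-3 - 4) + V) - 6)² = (((-3 - 4) + 6) - 6)² = ((-7 + 6) - 6)² = (-1 - 6)² = (-7)² = 49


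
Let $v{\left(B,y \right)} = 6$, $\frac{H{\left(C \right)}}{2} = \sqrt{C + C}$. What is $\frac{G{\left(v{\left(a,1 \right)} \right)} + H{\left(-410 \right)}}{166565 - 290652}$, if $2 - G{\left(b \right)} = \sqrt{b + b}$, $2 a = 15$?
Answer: $- \frac{2}{124087} + \frac{2 \sqrt{3}}{124087} - \frac{4 i \sqrt{205}}{124087} \approx 1.1799 \cdot 10^{-5} - 0.00046154 i$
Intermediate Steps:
$a = \frac{15}{2}$ ($a = \frac{1}{2} \cdot 15 = \frac{15}{2} \approx 7.5$)
$H{\left(C \right)} = 2 \sqrt{2} \sqrt{C}$ ($H{\left(C \right)} = 2 \sqrt{C + C} = 2 \sqrt{2 C} = 2 \sqrt{2} \sqrt{C}$)
$G{\left(b \right)} = 2 - \sqrt{2} \sqrt{b}$ ($G{\left(b \right)} = 2 - \sqrt{b + b} = 2 - \sqrt{2 b} = 2 - \sqrt{2} \sqrt{b}$)
$\frac{G{\left(v{\left(a,1 \right)} \right)} + H{\left(-410 \right)}}{166565 - 290652} = \frac{\left(2 - \sqrt{2} \sqrt{6}\right) + 2 \sqrt{2} \sqrt{-410}}{166565 - 290652} = \frac{\left(2 - 2 \sqrt{3}\right) + 2 \sqrt{2} i \sqrt{410}}{-124087} = \left(\left(2 - 2 \sqrt{3}\right) + 4 i \sqrt{205}\right) \left(- \frac{1}{124087}\right) = \left(2 - 2 \sqrt{3} + 4 i \sqrt{205}\right) \left(- \frac{1}{124087}\right) = - \frac{2}{124087} + \frac{2 \sqrt{3}}{124087} - \frac{4 i \sqrt{205}}{124087}$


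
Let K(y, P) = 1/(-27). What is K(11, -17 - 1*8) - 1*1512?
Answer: -40825/27 ≈ -1512.0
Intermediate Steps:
K(y, P) = -1/27
K(11, -17 - 1*8) - 1*1512 = -1/27 - 1*1512 = -1/27 - 1512 = -40825/27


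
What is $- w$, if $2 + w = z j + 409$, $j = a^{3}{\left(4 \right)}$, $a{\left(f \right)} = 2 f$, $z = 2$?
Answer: $-1431$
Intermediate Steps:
$j = 512$ ($j = \left(2 \cdot 4\right)^{3} = 8^{3} = 512$)
$w = 1431$ ($w = -2 + \left(2 \cdot 512 + 409\right) = -2 + \left(1024 + 409\right) = -2 + 1433 = 1431$)
$- w = \left(-1\right) 1431 = -1431$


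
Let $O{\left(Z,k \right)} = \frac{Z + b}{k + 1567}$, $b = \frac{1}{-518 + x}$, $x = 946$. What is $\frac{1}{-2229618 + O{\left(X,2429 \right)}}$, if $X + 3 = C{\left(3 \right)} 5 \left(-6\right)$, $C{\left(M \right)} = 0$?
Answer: $- \frac{1710288}{3813288911267} \approx -4.4851 \cdot 10^{-7}$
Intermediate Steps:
$b = \frac{1}{428}$ ($b = \frac{1}{-518 + 946} = \frac{1}{428} \approx 0.0023364$)
$X = -3$ ($X = -3 + 0 \cdot 5 \left(-6\right) = -3 + 0 \left(-6\right) = -3 + 0 = -3$)
$O{\left(Z,k \right)} = \frac{\frac{1}{428} + Z}{1567 + k}$ ($O{\left(Z,k \right)} = \frac{Z + \frac{1}{428}}{k + 1567} = \frac{\frac{1}{428} + Z}{1567 + k}$)
$\frac{1}{-2229618 + O{\left(X,2429 \right)}} = \frac{1}{-2229618 + \frac{\frac{1}{428} - 3}{1567 + 2429}} = \frac{1}{-2229618 + \frac{1}{3996} \left(- \frac{1283}{428}\right)} = \frac{1}{-2229618 - \frac{1283}{1710288}} = \frac{1}{- \frac{3813288911267}{1710288}} = - \frac{1710288}{3813288911267}$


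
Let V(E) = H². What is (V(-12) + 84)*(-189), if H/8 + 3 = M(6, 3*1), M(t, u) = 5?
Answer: -64260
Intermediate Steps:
H = 16 (H = -24 + 8*5 = -24 + 40 = 16)
V(E) = 256 (V(E) = 16² = 256)
(V(-12) + 84)*(-189) = (256 + 84)*(-189) = 340*(-189) = -64260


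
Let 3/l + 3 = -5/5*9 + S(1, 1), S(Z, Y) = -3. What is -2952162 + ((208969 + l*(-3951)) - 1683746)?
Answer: -22130744/5 ≈ -4.4262e+6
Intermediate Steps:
l = -1/5 (l = 3/(-3 + (-5/5*9 - 3)) = 3/(-3 + (-5*1/5*9 - 3)) = 3/(-3 + (-1*9 - 3)) = 3/(-3 + (-9 - 3)) = 3/(-3 - 12) = 3/(-15) = 3*(-1/15) = -1/5 ≈ -0.20000)
-2952162 + ((208969 + l*(-3951)) - 1683746) = -2952162 + ((208969 - 1/5*(-3951)) - 1683746) = -2952162 + ((208969 + 3951/5) - 1683746) = -2952162 + (1048796/5 - 1683746) = -2952162 - 7369934/5 = -22130744/5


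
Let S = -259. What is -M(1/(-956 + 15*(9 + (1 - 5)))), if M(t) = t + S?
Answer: 228180/881 ≈ 259.00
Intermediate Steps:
M(t) = -259 + t (M(t) = t - 259 = -259 + t)
-M(1/(-956 + 15*(9 + (1 - 5)))) = -(-259 + 1/(-956 + 15*(9 + (1 - 5)))) = -(-259 + 1/(-956 + 15*(9 - 4))) = -(-259 + 1/(-956 + 15*5)) = -(-259 + 1/(-956 + 75)) = -(-259 + 1/(-881)) = -(-259 - 1/881) = -1*(-228180/881) = 228180/881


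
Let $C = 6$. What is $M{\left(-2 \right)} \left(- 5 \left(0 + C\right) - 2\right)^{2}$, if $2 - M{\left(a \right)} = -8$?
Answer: $10240$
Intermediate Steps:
$M{\left(a \right)} = 10$ ($M{\left(a \right)} = 2 - -8 = 2 + 8 = 10$)
$M{\left(-2 \right)} \left(- 5 \left(0 + C\right) - 2\right)^{2} = 10 \left(- 5 \left(0 + 6\right) - 2\right)^{2} = 10 \left(\left(-5\right) 6 - 2\right)^{2} = 10 \left(-30 - 2\right)^{2} = 10 \left(-32\right)^{2} = 10 \cdot 1024 = 10240$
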